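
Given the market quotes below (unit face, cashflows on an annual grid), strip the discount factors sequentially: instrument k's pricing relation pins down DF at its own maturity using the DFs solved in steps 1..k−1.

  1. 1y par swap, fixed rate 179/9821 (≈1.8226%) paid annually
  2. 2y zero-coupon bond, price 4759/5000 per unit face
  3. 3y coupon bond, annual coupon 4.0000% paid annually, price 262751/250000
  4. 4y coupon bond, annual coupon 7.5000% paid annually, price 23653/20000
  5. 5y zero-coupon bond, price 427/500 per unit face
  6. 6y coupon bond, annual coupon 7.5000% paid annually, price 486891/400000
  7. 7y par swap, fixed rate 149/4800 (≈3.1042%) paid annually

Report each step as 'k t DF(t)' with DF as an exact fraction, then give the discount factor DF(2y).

1 1 9821/10000
2 2 4759/5000
3 3 4681/5000
4 4 8999/10000
5 5 427/500
6 6 8097/10000
7 7 8063/10000
DF(2y) = 4759/5000 ≈ 0.951800

step 1 [1y] swap r/1=179/9821: DF=(1 − 179/9821·(0))/(1+179/9821) = 9821/10000 ≈ 0.982100
step 2 [2y] zero: DF = P = 4759/5000 ≈ 0.951800
step 3 [3y] bond c/1=1/25: DF=(262751/250000 − 1/25·(0.982100+0.951800))/(1+1/25) = 4681/5000 ≈ 0.936200
step 4 [4y] bond c/1=3/40: DF=(23653/20000 − 3/40·(0.982100+0.951800+0.936200))/(1+3/40) = 8999/10000 ≈ 0.899900
step 5 [5y] zero: DF = P = 427/500 ≈ 0.854000
step 6 [6y] bond c/1=3/40: DF=(486891/400000 − 3/40·(0.982100+0.951800+0.936200+0.899900+0.854000))/(1+3/40) = 8097/10000 ≈ 0.809700
step 7 [7y] swap r/1=149/4800: DF=(1 − 149/4800·(0.982100+0.951800+0.936200+0.899900+0.854000+0.809700))/(1+149/4800) = 8063/10000 ≈ 0.806300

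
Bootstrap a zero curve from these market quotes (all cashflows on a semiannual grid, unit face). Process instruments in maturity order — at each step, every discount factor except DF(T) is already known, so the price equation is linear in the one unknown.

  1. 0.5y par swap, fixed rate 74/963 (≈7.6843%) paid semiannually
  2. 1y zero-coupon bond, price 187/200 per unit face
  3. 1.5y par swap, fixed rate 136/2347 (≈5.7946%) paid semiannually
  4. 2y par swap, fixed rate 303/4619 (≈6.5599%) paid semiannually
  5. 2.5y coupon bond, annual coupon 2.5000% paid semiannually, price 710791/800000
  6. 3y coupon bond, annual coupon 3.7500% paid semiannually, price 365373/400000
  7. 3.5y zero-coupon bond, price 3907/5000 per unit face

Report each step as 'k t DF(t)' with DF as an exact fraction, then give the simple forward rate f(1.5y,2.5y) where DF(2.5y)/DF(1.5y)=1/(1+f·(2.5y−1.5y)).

step 1 [0.5y] swap r/2=37/963: DF=(1 − 37/963·(0))/(1+37/963) = 963/1000 ≈ 0.963000
step 2 [1y] zero: DF = P = 187/200 ≈ 0.935000
step 3 [1.5y] swap r/2=68/2347: DF=(1 − 68/2347·(0.963000+0.935000))/(1+68/2347) = 574/625 ≈ 0.918400
step 4 [2y] swap r/2=303/9238: DF=(1 − 303/9238·(0.963000+0.935000+0.918400))/(1+303/9238) = 2197/2500 ≈ 0.878800
step 5 [2.5y] bond c/2=1/80: DF=(710791/800000 − 1/80·(0.963000+0.935000+0.918400+0.878800))/(1+1/80) = 8319/10000 ≈ 0.831900
step 6 [3y] bond c/2=3/160: DF=(365373/400000 − 3/160·(0.963000+0.935000+0.918400+0.878800+0.831900))/(1+3/160) = 8133/10000 ≈ 0.813300
step 7 [3.5y] zero: DF = P = 3907/5000 ≈ 0.781400

1 1/2 963/1000
2 1 187/200
3 3/2 574/625
4 2 2197/2500
5 5/2 8319/10000
6 3 8133/10000
7 7/2 3907/5000
f(1.5y,2.5y) = ((574/625)/(8319/10000) − 1)/(1) = 865/8319 ≈ 10.3979%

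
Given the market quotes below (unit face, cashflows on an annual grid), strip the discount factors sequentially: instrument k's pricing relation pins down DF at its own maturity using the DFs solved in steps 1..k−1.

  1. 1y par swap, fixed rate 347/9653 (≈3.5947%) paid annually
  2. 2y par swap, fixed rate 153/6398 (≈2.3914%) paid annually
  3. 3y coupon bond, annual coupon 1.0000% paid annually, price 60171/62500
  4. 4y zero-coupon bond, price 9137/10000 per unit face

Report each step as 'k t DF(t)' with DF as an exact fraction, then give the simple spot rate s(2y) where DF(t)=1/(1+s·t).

step 1 [1y] swap r/1=347/9653: DF=(1 − 347/9653·(0))/(1+347/9653) = 9653/10000 ≈ 0.965300
step 2 [2y] swap r/1=153/6398: DF=(1 − 153/6398·(0.965300))/(1+153/6398) = 9541/10000 ≈ 0.954100
step 3 [3y] bond c/1=1/100: DF=(60171/62500 − 1/100·(0.965300+0.954100))/(1+1/100) = 4671/5000 ≈ 0.934200
step 4 [4y] zero: DF = P = 9137/10000 ≈ 0.913700

1 1 9653/10000
2 2 9541/10000
3 3 4671/5000
4 4 9137/10000
s(2y) = (1/(9541/10000) − 1)/(2) = 459/19082 ≈ 2.4054%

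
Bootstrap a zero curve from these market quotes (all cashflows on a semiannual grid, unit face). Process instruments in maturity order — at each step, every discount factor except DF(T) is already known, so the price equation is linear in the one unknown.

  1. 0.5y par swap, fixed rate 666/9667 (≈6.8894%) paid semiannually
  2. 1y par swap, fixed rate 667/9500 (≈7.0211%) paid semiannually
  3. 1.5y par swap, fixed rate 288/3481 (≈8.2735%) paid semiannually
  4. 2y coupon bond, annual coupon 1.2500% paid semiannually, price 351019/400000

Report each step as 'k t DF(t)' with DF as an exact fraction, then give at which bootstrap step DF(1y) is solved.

step 1 [0.5y] swap r/2=333/9667: DF=(1 − 333/9667·(0))/(1+333/9667) = 9667/10000 ≈ 0.966700
step 2 [1y] swap r/2=667/19000: DF=(1 − 667/19000·(0.966700))/(1+667/19000) = 9333/10000 ≈ 0.933300
step 3 [1.5y] swap r/2=144/3481: DF=(1 − 144/3481·(0.966700+0.933300))/(1+144/3481) = 553/625 ≈ 0.884800
step 4 [2y] bond c/2=1/160: DF=(351019/400000 − 1/160·(0.966700+0.933300+0.884800))/(1+1/160) = 2137/2500 ≈ 0.854800

1 1/2 9667/10000
2 1 9333/10000
3 3/2 553/625
4 2 2137/2500
DF(1y) is solved at step 2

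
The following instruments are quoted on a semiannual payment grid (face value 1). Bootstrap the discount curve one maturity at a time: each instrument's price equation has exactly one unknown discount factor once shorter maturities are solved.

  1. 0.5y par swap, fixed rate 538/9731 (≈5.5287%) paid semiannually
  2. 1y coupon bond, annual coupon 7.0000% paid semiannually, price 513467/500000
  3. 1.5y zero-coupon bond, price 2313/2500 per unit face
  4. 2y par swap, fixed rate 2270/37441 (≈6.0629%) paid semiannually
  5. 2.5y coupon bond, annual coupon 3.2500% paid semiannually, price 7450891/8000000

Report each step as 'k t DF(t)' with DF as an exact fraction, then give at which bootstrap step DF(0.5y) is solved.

1 1/2 9731/10000
2 1 9593/10000
3 3/2 2313/2500
4 2 1773/2000
5 5/2 4283/5000
DF(0.5y) is solved at step 1

step 1 [0.5y] swap r/2=269/9731: DF=(1 − 269/9731·(0))/(1+269/9731) = 9731/10000 ≈ 0.973100
step 2 [1y] bond c/2=7/200: DF=(513467/500000 − 7/200·(0.973100))/(1+7/200) = 9593/10000 ≈ 0.959300
step 3 [1.5y] zero: DF = P = 2313/2500 ≈ 0.925200
step 4 [2y] swap r/2=1135/37441: DF=(1 − 1135/37441·(0.973100+0.959300+0.925200))/(1+1135/37441) = 1773/2000 ≈ 0.886500
step 5 [2.5y] bond c/2=13/800: DF=(7450891/8000000 − 13/800·(0.973100+0.959300+0.925200+0.886500))/(1+13/800) = 4283/5000 ≈ 0.856600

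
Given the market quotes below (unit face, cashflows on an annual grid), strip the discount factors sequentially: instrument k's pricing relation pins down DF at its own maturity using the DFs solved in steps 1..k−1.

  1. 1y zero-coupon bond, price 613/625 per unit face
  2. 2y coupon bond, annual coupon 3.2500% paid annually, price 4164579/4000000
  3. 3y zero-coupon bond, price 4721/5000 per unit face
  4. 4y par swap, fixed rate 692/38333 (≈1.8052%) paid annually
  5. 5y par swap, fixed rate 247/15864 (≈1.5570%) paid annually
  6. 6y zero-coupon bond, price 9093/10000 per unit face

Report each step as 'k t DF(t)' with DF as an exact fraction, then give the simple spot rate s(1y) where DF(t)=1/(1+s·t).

1 1 613/625
2 2 391/400
3 3 4721/5000
4 4 2327/2500
5 5 9259/10000
6 6 9093/10000
s(1y) = (1/(613/625) − 1)/(1) = 12/613 ≈ 1.9576%

step 1 [1y] zero: DF = P = 613/625 ≈ 0.980800
step 2 [2y] bond c/1=13/400: DF=(4164579/4000000 − 13/400·(0.980800))/(1+13/400) = 391/400 ≈ 0.977500
step 3 [3y] zero: DF = P = 4721/5000 ≈ 0.944200
step 4 [4y] swap r/1=692/38333: DF=(1 − 692/38333·(0.980800+0.977500+0.944200))/(1+692/38333) = 2327/2500 ≈ 0.930800
step 5 [5y] swap r/1=247/15864: DF=(1 − 247/15864·(0.980800+0.977500+0.944200+0.930800))/(1+247/15864) = 9259/10000 ≈ 0.925900
step 6 [6y] zero: DF = P = 9093/10000 ≈ 0.909300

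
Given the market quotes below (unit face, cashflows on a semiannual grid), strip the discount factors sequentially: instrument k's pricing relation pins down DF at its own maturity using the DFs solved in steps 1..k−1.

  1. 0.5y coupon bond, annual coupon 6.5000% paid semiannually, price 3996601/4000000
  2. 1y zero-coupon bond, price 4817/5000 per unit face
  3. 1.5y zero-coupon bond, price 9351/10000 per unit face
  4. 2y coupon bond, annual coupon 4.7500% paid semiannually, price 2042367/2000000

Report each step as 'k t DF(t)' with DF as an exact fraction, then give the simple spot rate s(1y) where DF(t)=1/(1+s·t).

step 1 [0.5y] bond c/2=13/400: DF=(3996601/4000000 − 13/400·(0))/(1+13/400) = 9677/10000 ≈ 0.967700
step 2 [1y] zero: DF = P = 4817/5000 ≈ 0.963400
step 3 [1.5y] zero: DF = P = 9351/10000 ≈ 0.935100
step 4 [2y] bond c/2=19/800: DF=(2042367/2000000 − 19/800·(0.967700+0.963400+0.935100))/(1+19/800) = 931/1000 ≈ 0.931000

1 1/2 9677/10000
2 1 4817/5000
3 3/2 9351/10000
4 2 931/1000
s(1y) = (1/(4817/5000) − 1)/(1) = 183/4817 ≈ 3.7990%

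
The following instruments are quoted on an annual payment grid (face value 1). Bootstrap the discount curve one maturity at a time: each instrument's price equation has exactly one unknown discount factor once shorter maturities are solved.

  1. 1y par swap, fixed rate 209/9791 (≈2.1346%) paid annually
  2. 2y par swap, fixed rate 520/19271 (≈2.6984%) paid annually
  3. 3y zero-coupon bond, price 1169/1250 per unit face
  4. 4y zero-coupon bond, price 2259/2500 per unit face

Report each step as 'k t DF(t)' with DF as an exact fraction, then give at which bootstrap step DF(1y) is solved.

1 1 9791/10000
2 2 237/250
3 3 1169/1250
4 4 2259/2500
DF(1y) is solved at step 1

step 1 [1y] swap r/1=209/9791: DF=(1 − 209/9791·(0))/(1+209/9791) = 9791/10000 ≈ 0.979100
step 2 [2y] swap r/1=520/19271: DF=(1 − 520/19271·(0.979100))/(1+520/19271) = 237/250 ≈ 0.948000
step 3 [3y] zero: DF = P = 1169/1250 ≈ 0.935200
step 4 [4y] zero: DF = P = 2259/2500 ≈ 0.903600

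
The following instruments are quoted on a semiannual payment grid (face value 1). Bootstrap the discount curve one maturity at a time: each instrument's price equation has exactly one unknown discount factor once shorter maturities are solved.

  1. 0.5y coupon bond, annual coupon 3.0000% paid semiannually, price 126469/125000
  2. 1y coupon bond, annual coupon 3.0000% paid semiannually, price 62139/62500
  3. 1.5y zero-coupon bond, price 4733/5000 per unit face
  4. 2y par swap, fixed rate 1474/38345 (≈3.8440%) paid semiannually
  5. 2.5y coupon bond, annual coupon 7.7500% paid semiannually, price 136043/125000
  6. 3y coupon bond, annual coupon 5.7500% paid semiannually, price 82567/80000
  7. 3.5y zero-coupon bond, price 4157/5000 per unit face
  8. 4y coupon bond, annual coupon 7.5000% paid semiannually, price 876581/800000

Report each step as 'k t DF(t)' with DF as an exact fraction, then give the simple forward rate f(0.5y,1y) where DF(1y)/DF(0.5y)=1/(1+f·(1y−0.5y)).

step 1 [0.5y] bond c/2=3/200: DF=(126469/125000 − 3/200·(0))/(1+3/200) = 623/625 ≈ 0.996800
step 2 [1y] bond c/2=3/200: DF=(62139/62500 − 3/200·(0.996800))/(1+3/200) = 603/625 ≈ 0.964800
step 3 [1.5y] zero: DF = P = 4733/5000 ≈ 0.946600
step 4 [2y] swap r/2=737/38345: DF=(1 − 737/38345·(0.996800+0.964800+0.946600))/(1+737/38345) = 9263/10000 ≈ 0.926300
step 5 [2.5y] bond c/2=31/800: DF=(136043/125000 − 31/800·(0.996800+0.964800+0.946600+0.926300))/(1+31/800) = 9047/10000 ≈ 0.904700
step 6 [3y] bond c/2=23/800: DF=(82567/80000 − 23/800·(0.996800+0.964800+0.946600+0.926300+0.904700))/(1+23/800) = 2177/2500 ≈ 0.870800
step 7 [3.5y] zero: DF = P = 4157/5000 ≈ 0.831400
step 8 [4y] bond c/2=3/80: DF=(876581/800000 − 3/80·(0.996800+0.964800+0.946600+0.926300+0.904700+0.870800+0.831400))/(1+3/80) = 8233/10000 ≈ 0.823300

1 1/2 623/625
2 1 603/625
3 3/2 4733/5000
4 2 9263/10000
5 5/2 9047/10000
6 3 2177/2500
7 7/2 4157/5000
8 4 8233/10000
f(0.5y,1y) = ((623/625)/(603/625) − 1)/(1/2) = 40/603 ≈ 6.6335%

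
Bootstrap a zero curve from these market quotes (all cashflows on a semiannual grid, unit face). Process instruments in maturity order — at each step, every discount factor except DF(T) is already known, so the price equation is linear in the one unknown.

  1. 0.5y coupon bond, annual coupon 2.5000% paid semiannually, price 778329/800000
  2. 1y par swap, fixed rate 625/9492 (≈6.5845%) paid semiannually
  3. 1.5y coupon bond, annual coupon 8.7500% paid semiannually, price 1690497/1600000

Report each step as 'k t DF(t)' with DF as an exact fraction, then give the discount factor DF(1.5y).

step 1 [0.5y] bond c/2=1/80: DF=(778329/800000 − 1/80·(0))/(1+1/80) = 9609/10000 ≈ 0.960900
step 2 [1y] swap r/2=625/18984: DF=(1 − 625/18984·(0.960900))/(1+625/18984) = 15/16 ≈ 0.937500
step 3 [1.5y] bond c/2=7/160: DF=(1690497/1600000 − 7/160·(0.960900+0.937500))/(1+7/160) = 9327/10000 ≈ 0.932700

1 1/2 9609/10000
2 1 15/16
3 3/2 9327/10000
DF(1.5y) = 9327/10000 ≈ 0.932700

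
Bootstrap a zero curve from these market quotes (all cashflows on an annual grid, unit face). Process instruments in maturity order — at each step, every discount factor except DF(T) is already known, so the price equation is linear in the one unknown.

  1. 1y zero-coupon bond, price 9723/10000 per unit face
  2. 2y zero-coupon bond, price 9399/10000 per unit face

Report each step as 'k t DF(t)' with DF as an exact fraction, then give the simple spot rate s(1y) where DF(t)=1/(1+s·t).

1 1 9723/10000
2 2 9399/10000
s(1y) = (1/(9723/10000) − 1)/(1) = 277/9723 ≈ 2.8489%

step 1 [1y] zero: DF = P = 9723/10000 ≈ 0.972300
step 2 [2y] zero: DF = P = 9399/10000 ≈ 0.939900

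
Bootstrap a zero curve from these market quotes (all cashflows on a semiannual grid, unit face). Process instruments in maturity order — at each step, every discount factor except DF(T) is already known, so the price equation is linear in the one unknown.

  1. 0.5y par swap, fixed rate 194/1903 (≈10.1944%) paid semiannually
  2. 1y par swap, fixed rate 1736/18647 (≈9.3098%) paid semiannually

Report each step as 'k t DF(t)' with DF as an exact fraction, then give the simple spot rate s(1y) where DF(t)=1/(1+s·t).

1 1/2 1903/2000
2 1 2283/2500
s(1y) = (1/(2283/2500) − 1)/(1) = 217/2283 ≈ 9.5050%

step 1 [0.5y] swap r/2=97/1903: DF=(1 − 97/1903·(0))/(1+97/1903) = 1903/2000 ≈ 0.951500
step 2 [1y] swap r/2=868/18647: DF=(1 − 868/18647·(0.951500))/(1+868/18647) = 2283/2500 ≈ 0.913200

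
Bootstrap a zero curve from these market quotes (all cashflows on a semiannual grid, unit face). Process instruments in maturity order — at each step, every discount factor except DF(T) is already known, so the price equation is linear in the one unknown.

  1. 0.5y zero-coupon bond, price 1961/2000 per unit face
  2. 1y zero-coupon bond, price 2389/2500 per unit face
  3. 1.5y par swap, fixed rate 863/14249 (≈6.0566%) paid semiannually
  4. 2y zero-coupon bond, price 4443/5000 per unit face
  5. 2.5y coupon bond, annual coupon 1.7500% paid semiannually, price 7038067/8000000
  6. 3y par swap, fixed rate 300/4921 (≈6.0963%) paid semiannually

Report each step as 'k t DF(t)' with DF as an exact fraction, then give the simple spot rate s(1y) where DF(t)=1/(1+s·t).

step 1 [0.5y] zero: DF = P = 1961/2000 ≈ 0.980500
step 2 [1y] zero: DF = P = 2389/2500 ≈ 0.955600
step 3 [1.5y] swap r/2=863/28498: DF=(1 − 863/28498·(0.980500+0.955600))/(1+863/28498) = 9137/10000 ≈ 0.913700
step 4 [2y] zero: DF = P = 4443/5000 ≈ 0.888600
step 5 [2.5y] bond c/2=7/800: DF=(7038067/8000000 − 7/800·(0.980500+0.955600+0.913700+0.888600))/(1+7/800) = 8397/10000 ≈ 0.839700
step 6 [3y] swap r/2=150/4921: DF=(1 − 150/4921·(0.980500+0.955600+0.913700+0.888600+0.839700))/(1+150/4921) = 167/200 ≈ 0.835000

1 1/2 1961/2000
2 1 2389/2500
3 3/2 9137/10000
4 2 4443/5000
5 5/2 8397/10000
6 3 167/200
s(1y) = (1/(2389/2500) − 1)/(1) = 111/2389 ≈ 4.6463%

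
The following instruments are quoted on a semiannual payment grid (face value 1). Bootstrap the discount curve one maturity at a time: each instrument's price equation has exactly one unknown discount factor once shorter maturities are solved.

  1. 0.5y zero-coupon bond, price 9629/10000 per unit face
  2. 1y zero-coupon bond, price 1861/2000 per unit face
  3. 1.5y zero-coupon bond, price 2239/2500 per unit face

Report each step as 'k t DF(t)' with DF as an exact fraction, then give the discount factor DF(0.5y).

1 1/2 9629/10000
2 1 1861/2000
3 3/2 2239/2500
DF(0.5y) = 9629/10000 ≈ 0.962900

step 1 [0.5y] zero: DF = P = 9629/10000 ≈ 0.962900
step 2 [1y] zero: DF = P = 1861/2000 ≈ 0.930500
step 3 [1.5y] zero: DF = P = 2239/2500 ≈ 0.895600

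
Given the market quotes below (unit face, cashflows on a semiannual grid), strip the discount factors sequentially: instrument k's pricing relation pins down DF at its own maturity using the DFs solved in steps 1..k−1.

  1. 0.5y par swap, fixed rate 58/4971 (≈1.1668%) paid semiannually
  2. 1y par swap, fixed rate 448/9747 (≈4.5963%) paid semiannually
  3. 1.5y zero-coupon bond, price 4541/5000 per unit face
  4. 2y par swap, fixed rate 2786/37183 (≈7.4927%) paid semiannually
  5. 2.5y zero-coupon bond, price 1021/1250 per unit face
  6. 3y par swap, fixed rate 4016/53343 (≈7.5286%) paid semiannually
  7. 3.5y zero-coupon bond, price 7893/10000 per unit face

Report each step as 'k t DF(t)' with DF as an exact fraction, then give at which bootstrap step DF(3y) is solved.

1 1/2 4971/5000
2 1 597/625
3 3/2 4541/5000
4 2 8607/10000
5 5/2 1021/1250
6 3 999/1250
7 7/2 7893/10000
DF(3y) is solved at step 6

step 1 [0.5y] swap r/2=29/4971: DF=(1 − 29/4971·(0))/(1+29/4971) = 4971/5000 ≈ 0.994200
step 2 [1y] swap r/2=224/9747: DF=(1 − 224/9747·(0.994200))/(1+224/9747) = 597/625 ≈ 0.955200
step 3 [1.5y] zero: DF = P = 4541/5000 ≈ 0.908200
step 4 [2y] swap r/2=1393/37183: DF=(1 − 1393/37183·(0.994200+0.955200+0.908200))/(1+1393/37183) = 8607/10000 ≈ 0.860700
step 5 [2.5y] zero: DF = P = 1021/1250 ≈ 0.816800
step 6 [3y] swap r/2=2008/53343: DF=(1 − 2008/53343·(0.994200+0.955200+0.908200+0.860700+0.816800))/(1+2008/53343) = 999/1250 ≈ 0.799200
step 7 [3.5y] zero: DF = P = 7893/10000 ≈ 0.789300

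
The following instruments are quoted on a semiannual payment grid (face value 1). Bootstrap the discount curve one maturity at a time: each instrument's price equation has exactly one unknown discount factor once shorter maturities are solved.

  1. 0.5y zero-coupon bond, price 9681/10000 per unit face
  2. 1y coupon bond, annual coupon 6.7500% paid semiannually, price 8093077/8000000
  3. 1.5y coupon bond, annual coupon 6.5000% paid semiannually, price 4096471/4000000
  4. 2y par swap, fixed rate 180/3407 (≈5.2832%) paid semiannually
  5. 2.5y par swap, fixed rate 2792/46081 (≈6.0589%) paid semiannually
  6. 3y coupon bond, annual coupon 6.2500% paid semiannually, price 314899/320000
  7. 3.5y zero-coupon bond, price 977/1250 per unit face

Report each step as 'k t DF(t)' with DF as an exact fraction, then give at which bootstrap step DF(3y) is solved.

1 1/2 9681/10000
2 1 947/1000
3 3/2 2329/2500
4 2 901/1000
5 5/2 2151/2500
6 3 4073/5000
7 7/2 977/1250
DF(3y) is solved at step 6

step 1 [0.5y] zero: DF = P = 9681/10000 ≈ 0.968100
step 2 [1y] bond c/2=27/800: DF=(8093077/8000000 − 27/800·(0.968100))/(1+27/800) = 947/1000 ≈ 0.947000
step 3 [1.5y] bond c/2=13/400: DF=(4096471/4000000 − 13/400·(0.968100+0.947000))/(1+13/400) = 2329/2500 ≈ 0.931600
step 4 [2y] swap r/2=90/3407: DF=(1 − 90/3407·(0.968100+0.947000+0.931600))/(1+90/3407) = 901/1000 ≈ 0.901000
step 5 [2.5y] swap r/2=1396/46081: DF=(1 − 1396/46081·(0.968100+0.947000+0.931600+0.901000))/(1+1396/46081) = 2151/2500 ≈ 0.860400
step 6 [3y] bond c/2=1/32: DF=(314899/320000 − 1/32·(0.968100+0.947000+0.931600+0.901000+0.860400))/(1+1/32) = 4073/5000 ≈ 0.814600
step 7 [3.5y] zero: DF = P = 977/1250 ≈ 0.781600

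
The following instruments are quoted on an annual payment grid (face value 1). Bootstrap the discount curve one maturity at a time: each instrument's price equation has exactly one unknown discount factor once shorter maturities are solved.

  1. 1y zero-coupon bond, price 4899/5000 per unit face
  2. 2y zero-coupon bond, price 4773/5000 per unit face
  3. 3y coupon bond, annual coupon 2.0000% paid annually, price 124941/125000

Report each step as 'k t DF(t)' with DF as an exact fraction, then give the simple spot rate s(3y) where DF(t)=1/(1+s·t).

1 1 4899/5000
2 2 4773/5000
3 3 471/500
s(3y) = (1/(471/500) − 1)/(3) = 29/1413 ≈ 2.0524%

step 1 [1y] zero: DF = P = 4899/5000 ≈ 0.979800
step 2 [2y] zero: DF = P = 4773/5000 ≈ 0.954600
step 3 [3y] bond c/1=1/50: DF=(124941/125000 − 1/50·(0.979800+0.954600))/(1+1/50) = 471/500 ≈ 0.942000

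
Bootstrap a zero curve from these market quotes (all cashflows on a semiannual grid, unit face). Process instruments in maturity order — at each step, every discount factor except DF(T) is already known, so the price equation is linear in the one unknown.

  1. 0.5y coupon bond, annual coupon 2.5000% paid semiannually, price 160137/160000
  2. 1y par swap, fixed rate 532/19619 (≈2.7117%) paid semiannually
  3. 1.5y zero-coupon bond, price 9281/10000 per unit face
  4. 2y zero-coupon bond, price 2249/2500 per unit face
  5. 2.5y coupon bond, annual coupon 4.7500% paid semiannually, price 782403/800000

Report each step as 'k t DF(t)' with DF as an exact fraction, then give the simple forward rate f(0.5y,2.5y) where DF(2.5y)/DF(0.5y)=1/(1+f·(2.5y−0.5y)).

1 1/2 1977/2000
2 1 4867/5000
3 3/2 9281/10000
4 2 2249/2500
5 5/2 4337/5000
f(0.5y,2.5y) = ((1977/2000)/(4337/5000) − 1)/(2) = 1211/17348 ≈ 6.9806%

step 1 [0.5y] bond c/2=1/80: DF=(160137/160000 − 1/80·(0))/(1+1/80) = 1977/2000 ≈ 0.988500
step 2 [1y] swap r/2=266/19619: DF=(1 − 266/19619·(0.988500))/(1+266/19619) = 4867/5000 ≈ 0.973400
step 3 [1.5y] zero: DF = P = 9281/10000 ≈ 0.928100
step 4 [2y] zero: DF = P = 2249/2500 ≈ 0.899600
step 5 [2.5y] bond c/2=19/800: DF=(782403/800000 − 19/800·(0.988500+0.973400+0.928100+0.899600))/(1+19/800) = 4337/5000 ≈ 0.867400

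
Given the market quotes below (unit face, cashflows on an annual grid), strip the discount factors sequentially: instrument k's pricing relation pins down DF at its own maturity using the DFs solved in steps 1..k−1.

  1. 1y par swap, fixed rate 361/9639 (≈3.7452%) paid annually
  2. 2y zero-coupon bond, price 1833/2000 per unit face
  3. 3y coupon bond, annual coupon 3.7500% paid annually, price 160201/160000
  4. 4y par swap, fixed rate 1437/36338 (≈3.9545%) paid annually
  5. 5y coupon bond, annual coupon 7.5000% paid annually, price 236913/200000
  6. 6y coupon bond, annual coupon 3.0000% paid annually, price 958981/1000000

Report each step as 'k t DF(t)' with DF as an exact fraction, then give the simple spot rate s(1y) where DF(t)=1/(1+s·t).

1 1 9639/10000
2 2 1833/2000
3 3 8971/10000
4 4 8563/10000
5 5 2121/2500
6 6 1601/2000
s(1y) = (1/(9639/10000) − 1)/(1) = 361/9639 ≈ 3.7452%

step 1 [1y] swap r/1=361/9639: DF=(1 − 361/9639·(0))/(1+361/9639) = 9639/10000 ≈ 0.963900
step 2 [2y] zero: DF = P = 1833/2000 ≈ 0.916500
step 3 [3y] bond c/1=3/80: DF=(160201/160000 − 3/80·(0.963900+0.916500))/(1+3/80) = 8971/10000 ≈ 0.897100
step 4 [4y] swap r/1=1437/36338: DF=(1 − 1437/36338·(0.963900+0.916500+0.897100))/(1+1437/36338) = 8563/10000 ≈ 0.856300
step 5 [5y] bond c/1=3/40: DF=(236913/200000 − 3/40·(0.963900+0.916500+0.897100+0.856300))/(1+3/40) = 2121/2500 ≈ 0.848400
step 6 [6y] bond c/1=3/100: DF=(958981/1000000 − 3/100·(0.963900+0.916500+0.897100+0.856300+0.848400))/(1+3/100) = 1601/2000 ≈ 0.800500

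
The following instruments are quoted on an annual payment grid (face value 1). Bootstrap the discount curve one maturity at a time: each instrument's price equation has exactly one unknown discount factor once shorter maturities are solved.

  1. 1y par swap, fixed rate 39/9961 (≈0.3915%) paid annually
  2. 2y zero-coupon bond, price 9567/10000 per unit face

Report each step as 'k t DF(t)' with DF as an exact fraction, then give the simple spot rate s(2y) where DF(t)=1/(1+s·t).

step 1 [1y] swap r/1=39/9961: DF=(1 − 39/9961·(0))/(1+39/9961) = 9961/10000 ≈ 0.996100
step 2 [2y] zero: DF = P = 9567/10000 ≈ 0.956700

1 1 9961/10000
2 2 9567/10000
s(2y) = (1/(9567/10000) − 1)/(2) = 433/19134 ≈ 2.2630%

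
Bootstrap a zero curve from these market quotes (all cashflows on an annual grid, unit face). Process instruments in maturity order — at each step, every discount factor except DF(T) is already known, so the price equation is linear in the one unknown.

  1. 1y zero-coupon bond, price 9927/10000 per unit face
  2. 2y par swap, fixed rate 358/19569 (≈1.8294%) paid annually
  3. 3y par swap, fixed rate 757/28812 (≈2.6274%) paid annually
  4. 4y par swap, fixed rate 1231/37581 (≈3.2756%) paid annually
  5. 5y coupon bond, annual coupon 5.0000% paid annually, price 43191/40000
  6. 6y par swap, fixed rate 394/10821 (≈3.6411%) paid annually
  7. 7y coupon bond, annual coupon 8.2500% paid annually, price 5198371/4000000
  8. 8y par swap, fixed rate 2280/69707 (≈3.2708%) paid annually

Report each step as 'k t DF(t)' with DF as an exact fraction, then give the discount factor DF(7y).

1 1 9927/10000
2 2 4821/5000
3 3 9243/10000
4 4 8769/10000
5 5 4247/5000
6 6 803/1000
7 7 3941/5000
8 8 193/250
DF(7y) = 3941/5000 ≈ 0.788200

step 1 [1y] zero: DF = P = 9927/10000 ≈ 0.992700
step 2 [2y] swap r/1=358/19569: DF=(1 − 358/19569·(0.992700))/(1+358/19569) = 4821/5000 ≈ 0.964200
step 3 [3y] swap r/1=757/28812: DF=(1 − 757/28812·(0.992700+0.964200))/(1+757/28812) = 9243/10000 ≈ 0.924300
step 4 [4y] swap r/1=1231/37581: DF=(1 − 1231/37581·(0.992700+0.964200+0.924300))/(1+1231/37581) = 8769/10000 ≈ 0.876900
step 5 [5y] bond c/1=1/20: DF=(43191/40000 − 1/20·(0.992700+0.964200+0.924300+0.876900))/(1+1/20) = 4247/5000 ≈ 0.849400
step 6 [6y] swap r/1=394/10821: DF=(1 − 394/10821·(0.992700+0.964200+0.924300+0.876900+0.849400))/(1+394/10821) = 803/1000 ≈ 0.803000
step 7 [7y] bond c/1=33/400: DF=(5198371/4000000 − 33/400·(0.992700+0.964200+0.924300+0.876900+0.849400+0.803000))/(1+33/400) = 3941/5000 ≈ 0.788200
step 8 [8y] swap r/1=2280/69707: DF=(1 − 2280/69707·(0.992700+0.964200+0.924300+0.876900+0.849400+0.803000+0.788200))/(1+2280/69707) = 193/250 ≈ 0.772000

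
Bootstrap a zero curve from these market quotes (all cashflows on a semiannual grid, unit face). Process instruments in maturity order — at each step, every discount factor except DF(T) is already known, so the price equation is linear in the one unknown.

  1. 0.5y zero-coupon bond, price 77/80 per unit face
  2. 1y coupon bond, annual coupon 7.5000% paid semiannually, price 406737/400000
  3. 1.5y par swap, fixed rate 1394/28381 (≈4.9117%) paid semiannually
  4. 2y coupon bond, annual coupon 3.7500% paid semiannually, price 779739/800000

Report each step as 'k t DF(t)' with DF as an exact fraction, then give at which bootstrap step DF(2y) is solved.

1 1/2 77/80
2 1 9453/10000
3 3/2 9303/10000
4 2 1809/2000
DF(2y) is solved at step 4

step 1 [0.5y] zero: DF = P = 77/80 ≈ 0.962500
step 2 [1y] bond c/2=3/80: DF=(406737/400000 − 3/80·(0.962500))/(1+3/80) = 9453/10000 ≈ 0.945300
step 3 [1.5y] swap r/2=697/28381: DF=(1 − 697/28381·(0.962500+0.945300))/(1+697/28381) = 9303/10000 ≈ 0.930300
step 4 [2y] bond c/2=3/160: DF=(779739/800000 − 3/160·(0.962500+0.945300+0.930300))/(1+3/160) = 1809/2000 ≈ 0.904500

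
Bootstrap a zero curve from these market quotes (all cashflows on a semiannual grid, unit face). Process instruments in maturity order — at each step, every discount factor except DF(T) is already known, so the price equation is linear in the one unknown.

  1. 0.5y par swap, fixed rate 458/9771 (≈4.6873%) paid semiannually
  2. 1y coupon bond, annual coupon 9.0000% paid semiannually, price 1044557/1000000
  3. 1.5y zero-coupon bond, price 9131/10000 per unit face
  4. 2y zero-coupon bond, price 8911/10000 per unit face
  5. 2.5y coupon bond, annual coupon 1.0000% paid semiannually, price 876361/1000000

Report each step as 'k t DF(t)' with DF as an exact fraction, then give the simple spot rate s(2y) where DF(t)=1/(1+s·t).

1 1/2 9771/10000
2 1 383/400
3 3/2 9131/10000
4 2 8911/10000
5 5/2 4267/5000
s(2y) = (1/(8911/10000) − 1)/(2) = 1089/17822 ≈ 6.1104%

step 1 [0.5y] swap r/2=229/9771: DF=(1 − 229/9771·(0))/(1+229/9771) = 9771/10000 ≈ 0.977100
step 2 [1y] bond c/2=9/200: DF=(1044557/1000000 − 9/200·(0.977100))/(1+9/200) = 383/400 ≈ 0.957500
step 3 [1.5y] zero: DF = P = 9131/10000 ≈ 0.913100
step 4 [2y] zero: DF = P = 8911/10000 ≈ 0.891100
step 5 [2.5y] bond c/2=1/200: DF=(876361/1000000 − 1/200·(0.977100+0.957500+0.913100+0.891100))/(1+1/200) = 4267/5000 ≈ 0.853400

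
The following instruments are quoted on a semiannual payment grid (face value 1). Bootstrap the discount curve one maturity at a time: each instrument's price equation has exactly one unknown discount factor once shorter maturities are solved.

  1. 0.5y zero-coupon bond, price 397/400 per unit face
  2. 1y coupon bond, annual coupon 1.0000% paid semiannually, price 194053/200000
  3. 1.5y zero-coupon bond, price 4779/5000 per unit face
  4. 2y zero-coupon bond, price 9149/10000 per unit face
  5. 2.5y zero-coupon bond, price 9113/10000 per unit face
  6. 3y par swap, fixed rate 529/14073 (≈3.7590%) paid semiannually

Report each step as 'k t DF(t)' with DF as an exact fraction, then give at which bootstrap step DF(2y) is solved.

step 1 [0.5y] zero: DF = P = 397/400 ≈ 0.992500
step 2 [1y] bond c/2=1/200: DF=(194053/200000 − 1/200·(0.992500))/(1+1/200) = 1921/2000 ≈ 0.960500
step 3 [1.5y] zero: DF = P = 4779/5000 ≈ 0.955800
step 4 [2y] zero: DF = P = 9149/10000 ≈ 0.914900
step 5 [2.5y] zero: DF = P = 9113/10000 ≈ 0.911300
step 6 [3y] swap r/2=529/28146: DF=(1 − 529/28146·(0.992500+0.960500+0.955800+0.914900+0.911300))/(1+529/28146) = 4471/5000 ≈ 0.894200

1 1/2 397/400
2 1 1921/2000
3 3/2 4779/5000
4 2 9149/10000
5 5/2 9113/10000
6 3 4471/5000
DF(2y) is solved at step 4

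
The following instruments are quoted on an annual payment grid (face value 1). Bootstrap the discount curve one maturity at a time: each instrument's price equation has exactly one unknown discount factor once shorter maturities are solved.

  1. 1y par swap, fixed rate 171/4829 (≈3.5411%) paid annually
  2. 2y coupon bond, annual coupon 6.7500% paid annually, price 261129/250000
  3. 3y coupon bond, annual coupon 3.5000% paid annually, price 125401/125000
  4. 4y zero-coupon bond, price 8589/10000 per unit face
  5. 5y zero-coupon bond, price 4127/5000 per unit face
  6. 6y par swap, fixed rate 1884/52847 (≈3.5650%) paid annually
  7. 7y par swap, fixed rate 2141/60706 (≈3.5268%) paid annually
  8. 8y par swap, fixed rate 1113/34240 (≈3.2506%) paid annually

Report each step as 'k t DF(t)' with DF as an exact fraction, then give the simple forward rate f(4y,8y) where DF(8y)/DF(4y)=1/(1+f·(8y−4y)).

step 1 [1y] swap r/1=171/4829: DF=(1 − 171/4829·(0))/(1+171/4829) = 4829/5000 ≈ 0.965800
step 2 [2y] bond c/1=27/400: DF=(261129/250000 − 27/400·(0.965800))/(1+27/400) = 4587/5000 ≈ 0.917400
step 3 [3y] bond c/1=7/200: DF=(125401/125000 − 7/200·(0.965800+0.917400))/(1+7/200) = 566/625 ≈ 0.905600
step 4 [4y] zero: DF = P = 8589/10000 ≈ 0.858900
step 5 [5y] zero: DF = P = 4127/5000 ≈ 0.825400
step 6 [6y] swap r/1=1884/52847: DF=(1 − 1884/52847·(0.965800+0.917400+0.905600+0.858900+0.825400))/(1+1884/52847) = 2029/2500 ≈ 0.811600
step 7 [7y] swap r/1=2141/60706: DF=(1 − 2141/60706·(0.965800+0.917400+0.905600+0.858900+0.825400+0.811600))/(1+2141/60706) = 7859/10000 ≈ 0.785900
step 8 [8y] swap r/1=1113/34240: DF=(1 − 1113/34240·(0.965800+0.917400+0.905600+0.858900+0.825400+0.811600+0.785900))/(1+1113/34240) = 3887/5000 ≈ 0.777400

1 1 4829/5000
2 2 4587/5000
3 3 566/625
4 4 8589/10000
5 5 4127/5000
6 6 2029/2500
7 7 7859/10000
8 8 3887/5000
f(4y,8y) = ((8589/10000)/(3887/5000) − 1)/(4) = 815/31096 ≈ 2.6209%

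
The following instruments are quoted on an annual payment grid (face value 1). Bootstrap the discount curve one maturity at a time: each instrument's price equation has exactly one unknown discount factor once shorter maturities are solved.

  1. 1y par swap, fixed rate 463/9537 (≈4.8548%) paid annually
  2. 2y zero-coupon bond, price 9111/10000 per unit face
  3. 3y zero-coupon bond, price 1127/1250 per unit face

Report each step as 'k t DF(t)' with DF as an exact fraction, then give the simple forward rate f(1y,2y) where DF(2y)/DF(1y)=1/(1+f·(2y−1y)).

1 1 9537/10000
2 2 9111/10000
3 3 1127/1250
f(1y,2y) = ((9537/10000)/(9111/10000) − 1)/(1) = 142/3037 ≈ 4.6757%

step 1 [1y] swap r/1=463/9537: DF=(1 − 463/9537·(0))/(1+463/9537) = 9537/10000 ≈ 0.953700
step 2 [2y] zero: DF = P = 9111/10000 ≈ 0.911100
step 3 [3y] zero: DF = P = 1127/1250 ≈ 0.901600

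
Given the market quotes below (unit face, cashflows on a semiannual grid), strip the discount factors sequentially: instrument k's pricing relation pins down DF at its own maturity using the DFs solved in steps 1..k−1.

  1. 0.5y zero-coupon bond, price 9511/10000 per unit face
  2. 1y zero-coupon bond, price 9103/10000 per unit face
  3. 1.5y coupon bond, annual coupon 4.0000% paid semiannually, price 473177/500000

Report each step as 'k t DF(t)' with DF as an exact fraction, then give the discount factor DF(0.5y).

step 1 [0.5y] zero: DF = P = 9511/10000 ≈ 0.951100
step 2 [1y] zero: DF = P = 9103/10000 ≈ 0.910300
step 3 [1.5y] bond c/2=1/50: DF=(473177/500000 − 1/50·(0.951100+0.910300))/(1+1/50) = 8913/10000 ≈ 0.891300

1 1/2 9511/10000
2 1 9103/10000
3 3/2 8913/10000
DF(0.5y) = 9511/10000 ≈ 0.951100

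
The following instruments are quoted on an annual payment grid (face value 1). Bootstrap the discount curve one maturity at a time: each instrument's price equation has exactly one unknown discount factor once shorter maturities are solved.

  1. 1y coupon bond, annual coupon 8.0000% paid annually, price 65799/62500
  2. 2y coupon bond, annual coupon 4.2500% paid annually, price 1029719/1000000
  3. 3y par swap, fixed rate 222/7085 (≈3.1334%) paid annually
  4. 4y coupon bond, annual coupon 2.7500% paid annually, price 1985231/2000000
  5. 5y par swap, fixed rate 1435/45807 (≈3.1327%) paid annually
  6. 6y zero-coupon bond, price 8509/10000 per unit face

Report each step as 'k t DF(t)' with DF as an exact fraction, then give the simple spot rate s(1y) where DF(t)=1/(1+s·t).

step 1 [1y] bond c/1=2/25: DF=(65799/62500 − 2/25·(0))/(1+2/25) = 2437/2500 ≈ 0.974800
step 2 [2y] bond c/1=17/400: DF=(1029719/1000000 − 17/400·(0.974800))/(1+17/400) = 237/250 ≈ 0.948000
step 3 [3y] swap r/1=222/7085: DF=(1 − 222/7085·(0.974800+0.948000))/(1+222/7085) = 1139/1250 ≈ 0.911200
step 4 [4y] bond c/1=11/400: DF=(1985231/2000000 − 11/400·(0.974800+0.948000+0.911200))/(1+11/400) = 4451/5000 ≈ 0.890200
step 5 [5y] swap r/1=1435/45807: DF=(1 − 1435/45807·(0.974800+0.948000+0.911200+0.890200))/(1+1435/45807) = 1713/2000 ≈ 0.856500
step 6 [6y] zero: DF = P = 8509/10000 ≈ 0.850900

1 1 2437/2500
2 2 237/250
3 3 1139/1250
4 4 4451/5000
5 5 1713/2000
6 6 8509/10000
s(1y) = (1/(2437/2500) − 1)/(1) = 63/2437 ≈ 2.5851%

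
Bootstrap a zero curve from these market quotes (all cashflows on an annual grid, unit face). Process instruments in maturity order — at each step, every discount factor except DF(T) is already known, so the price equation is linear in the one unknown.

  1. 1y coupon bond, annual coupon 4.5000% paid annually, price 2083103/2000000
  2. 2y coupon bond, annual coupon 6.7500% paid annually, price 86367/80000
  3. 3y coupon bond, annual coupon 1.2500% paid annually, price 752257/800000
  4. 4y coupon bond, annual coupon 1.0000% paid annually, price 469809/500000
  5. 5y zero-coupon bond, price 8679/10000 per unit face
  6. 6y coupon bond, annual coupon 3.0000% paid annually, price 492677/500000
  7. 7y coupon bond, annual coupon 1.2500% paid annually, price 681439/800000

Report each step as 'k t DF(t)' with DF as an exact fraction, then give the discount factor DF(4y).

1 1 9967/10000
2 2 9483/10000
3 3 9047/10000
4 4 9021/10000
5 5 8679/10000
6 6 8221/10000
7 7 7741/10000
DF(4y) = 9021/10000 ≈ 0.902100

step 1 [1y] bond c/1=9/200: DF=(2083103/2000000 − 9/200·(0))/(1+9/200) = 9967/10000 ≈ 0.996700
step 2 [2y] bond c/1=27/400: DF=(86367/80000 − 27/400·(0.996700))/(1+27/400) = 9483/10000 ≈ 0.948300
step 3 [3y] bond c/1=1/80: DF=(752257/800000 − 1/80·(0.996700+0.948300))/(1+1/80) = 9047/10000 ≈ 0.904700
step 4 [4y] bond c/1=1/100: DF=(469809/500000 − 1/100·(0.996700+0.948300+0.904700))/(1+1/100) = 9021/10000 ≈ 0.902100
step 5 [5y] zero: DF = P = 8679/10000 ≈ 0.867900
step 6 [6y] bond c/1=3/100: DF=(492677/500000 − 3/100·(0.996700+0.948300+0.904700+0.902100+0.867900))/(1+3/100) = 8221/10000 ≈ 0.822100
step 7 [7y] bond c/1=1/80: DF=(681439/800000 − 1/80·(0.996700+0.948300+0.904700+0.902100+0.867900+0.822100))/(1+1/80) = 7741/10000 ≈ 0.774100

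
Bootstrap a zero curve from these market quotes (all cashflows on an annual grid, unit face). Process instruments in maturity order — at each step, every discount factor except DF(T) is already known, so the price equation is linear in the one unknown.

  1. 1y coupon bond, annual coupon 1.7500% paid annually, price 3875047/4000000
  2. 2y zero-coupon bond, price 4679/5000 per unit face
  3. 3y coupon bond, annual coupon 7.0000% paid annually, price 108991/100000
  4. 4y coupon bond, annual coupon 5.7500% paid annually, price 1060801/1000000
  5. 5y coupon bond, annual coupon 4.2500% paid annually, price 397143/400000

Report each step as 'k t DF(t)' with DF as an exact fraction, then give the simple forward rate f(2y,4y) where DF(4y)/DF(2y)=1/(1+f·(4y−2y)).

1 1 9521/10000
2 2 4679/5000
3 3 8951/10000
4 4 4259/5000
5 5 4021/5000
f(2y,4y) = ((4679/5000)/(4259/5000) − 1)/(2) = 210/4259 ≈ 4.9307%

step 1 [1y] bond c/1=7/400: DF=(3875047/4000000 − 7/400·(0))/(1+7/400) = 9521/10000 ≈ 0.952100
step 2 [2y] zero: DF = P = 4679/5000 ≈ 0.935800
step 3 [3y] bond c/1=7/100: DF=(108991/100000 − 7/100·(0.952100+0.935800))/(1+7/100) = 8951/10000 ≈ 0.895100
step 4 [4y] bond c/1=23/400: DF=(1060801/1000000 − 23/400·(0.952100+0.935800+0.895100))/(1+23/400) = 4259/5000 ≈ 0.851800
step 5 [5y] bond c/1=17/400: DF=(397143/400000 − 17/400·(0.952100+0.935800+0.895100+0.851800))/(1+17/400) = 4021/5000 ≈ 0.804200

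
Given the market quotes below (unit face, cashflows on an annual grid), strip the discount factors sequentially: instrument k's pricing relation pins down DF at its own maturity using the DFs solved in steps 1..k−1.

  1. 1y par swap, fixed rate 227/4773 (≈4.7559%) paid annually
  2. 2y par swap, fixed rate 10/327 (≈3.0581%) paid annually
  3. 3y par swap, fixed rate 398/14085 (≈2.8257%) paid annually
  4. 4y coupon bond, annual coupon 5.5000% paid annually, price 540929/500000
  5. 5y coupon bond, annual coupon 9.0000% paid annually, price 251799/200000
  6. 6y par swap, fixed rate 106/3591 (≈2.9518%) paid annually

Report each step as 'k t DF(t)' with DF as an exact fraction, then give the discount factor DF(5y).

step 1 [1y] swap r/1=227/4773: DF=(1 − 227/4773·(0))/(1+227/4773) = 4773/5000 ≈ 0.954600
step 2 [2y] swap r/1=10/327: DF=(1 − 10/327·(0.954600))/(1+10/327) = 471/500 ≈ 0.942000
step 3 [3y] swap r/1=398/14085: DF=(1 − 398/14085·(0.954600+0.942000))/(1+398/14085) = 2301/2500 ≈ 0.920400
step 4 [4y] bond c/1=11/200: DF=(540929/500000 − 11/200·(0.954600+0.942000+0.920400))/(1+11/200) = 4393/5000 ≈ 0.878600
step 5 [5y] bond c/1=9/100: DF=(251799/200000 − 9/100·(0.954600+0.942000+0.920400+0.878600))/(1+9/100) = 8499/10000 ≈ 0.849900
step 6 [6y] swap r/1=106/3591: DF=(1 − 106/3591·(0.954600+0.942000+0.920400+0.878600+0.849900))/(1+106/3591) = 841/1000 ≈ 0.841000

1 1 4773/5000
2 2 471/500
3 3 2301/2500
4 4 4393/5000
5 5 8499/10000
6 6 841/1000
DF(5y) = 8499/10000 ≈ 0.849900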